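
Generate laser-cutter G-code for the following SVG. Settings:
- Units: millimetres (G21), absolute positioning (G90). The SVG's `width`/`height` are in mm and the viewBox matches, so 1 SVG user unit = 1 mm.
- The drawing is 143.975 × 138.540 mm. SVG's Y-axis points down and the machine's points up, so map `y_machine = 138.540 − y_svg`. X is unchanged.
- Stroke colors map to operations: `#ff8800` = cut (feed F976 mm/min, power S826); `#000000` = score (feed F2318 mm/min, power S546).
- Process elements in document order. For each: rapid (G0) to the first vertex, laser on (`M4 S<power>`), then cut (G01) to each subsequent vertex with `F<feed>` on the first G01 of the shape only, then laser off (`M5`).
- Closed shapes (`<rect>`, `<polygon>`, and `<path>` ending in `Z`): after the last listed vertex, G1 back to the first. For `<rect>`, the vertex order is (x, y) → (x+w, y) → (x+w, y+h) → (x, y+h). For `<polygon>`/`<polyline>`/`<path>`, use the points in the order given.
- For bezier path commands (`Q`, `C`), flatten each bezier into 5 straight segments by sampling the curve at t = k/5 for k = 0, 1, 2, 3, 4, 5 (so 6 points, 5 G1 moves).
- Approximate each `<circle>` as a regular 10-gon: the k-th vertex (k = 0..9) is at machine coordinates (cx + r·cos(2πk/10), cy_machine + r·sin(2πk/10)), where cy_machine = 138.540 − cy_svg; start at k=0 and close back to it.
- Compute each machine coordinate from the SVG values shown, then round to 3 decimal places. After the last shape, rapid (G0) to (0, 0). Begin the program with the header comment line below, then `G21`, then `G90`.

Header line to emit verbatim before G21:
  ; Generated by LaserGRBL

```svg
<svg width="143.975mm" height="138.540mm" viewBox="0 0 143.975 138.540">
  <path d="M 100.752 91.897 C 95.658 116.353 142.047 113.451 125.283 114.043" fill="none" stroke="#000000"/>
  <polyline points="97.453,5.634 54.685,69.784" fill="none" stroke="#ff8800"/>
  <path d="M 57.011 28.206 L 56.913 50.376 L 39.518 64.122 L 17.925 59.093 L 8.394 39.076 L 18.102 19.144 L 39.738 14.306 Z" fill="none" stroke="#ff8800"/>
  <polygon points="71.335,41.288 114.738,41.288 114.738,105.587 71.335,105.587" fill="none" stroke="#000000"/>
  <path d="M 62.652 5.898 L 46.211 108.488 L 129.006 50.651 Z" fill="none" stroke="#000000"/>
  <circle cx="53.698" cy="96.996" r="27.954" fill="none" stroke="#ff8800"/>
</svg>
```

; Generated by LaserGRBL
G21
G90
G0 X100.752 Y46.643
M4 S546
G01 X102.956 Y35.006 F2318
G01 X112.014 Y28.453
G01 X122.423 Y25.505
G01 X128.680 Y24.680
G01 X125.283 Y24.497
M5
G0 X97.453 Y132.906
M4 S826
G01 X54.685 Y68.756 F976
M5
G0 X57.011 Y110.334
M4 S826
G01 X56.913 Y88.164 F976
G01 X39.518 Y74.418
G01 X17.925 Y79.447
G01 X8.394 Y99.464
G01 X18.102 Y119.396
G01 X39.738 Y124.234
G01 X57.011 Y110.334
M5
G0 X71.335 Y97.252
M4 S546
G01 X114.738 Y97.252 F2318
G01 X114.738 Y32.953
G01 X71.335 Y32.953
G01 X71.335 Y97.252
M5
G0 X62.652 Y132.642
M4 S546
G01 X46.211 Y30.052 F2318
G01 X129.006 Y87.889
G01 X62.652 Y132.642
M5
G0 X81.652 Y41.544
M4 S826
G01 X76.313 Y57.975 F976
G01 X62.336 Y68.130
G01 X45.060 Y68.130
G01 X31.083 Y57.975
G01 X25.744 Y41.544
G01 X31.083 Y25.113
G01 X45.060 Y14.958
G01 X62.336 Y14.958
G01 X76.313 Y25.113
G01 X81.652 Y41.544
M5
G0 X0.000 Y0.000

1 u = 1 mm; y_m = 138.540 − y.

[1] `<path>` cubic bezier, #000000→score S546 F2318: (100.752,46.643) → (102.956,35.006) → (112.014,28.453) → (122.423,25.505) → (128.680,24.680) → (125.283,24.497)

[2] `<polyline>` line segment, #ff8800→cut S826 F976: (97.453,132.906) → (54.685,68.756)

[3] `<path>` regular polygon, #ff8800→cut S826 F976: (57.011,110.334) → (56.913,88.164) → (39.518,74.418) → (17.925,79.447) → (8.394,99.464) → (18.102,119.396) → (39.738,124.234) → (57.011,110.334) (closed)

[4] `<polygon>` rectangle, #000000→score S546 F2318: (71.335,97.252) → (114.738,97.252) → (114.738,32.953) → (71.335,32.953) → (71.335,97.252) (closed)

[5] `<path>` closed polygon, #000000→score S546 F2318: (62.652,132.642) → (46.211,30.052) → (129.006,87.889) → (62.652,132.642) (closed)

[6] `<circle>` circle, #ff8800→cut S826 F976: (81.652,41.544) → (76.313,57.975) → (62.336,68.130) → (45.060,68.130) → (31.083,57.975) → (25.744,41.544) → (31.083,25.113) → (45.060,14.958) → (62.336,14.958) → (76.313,25.113) → (81.652,41.544) (closed)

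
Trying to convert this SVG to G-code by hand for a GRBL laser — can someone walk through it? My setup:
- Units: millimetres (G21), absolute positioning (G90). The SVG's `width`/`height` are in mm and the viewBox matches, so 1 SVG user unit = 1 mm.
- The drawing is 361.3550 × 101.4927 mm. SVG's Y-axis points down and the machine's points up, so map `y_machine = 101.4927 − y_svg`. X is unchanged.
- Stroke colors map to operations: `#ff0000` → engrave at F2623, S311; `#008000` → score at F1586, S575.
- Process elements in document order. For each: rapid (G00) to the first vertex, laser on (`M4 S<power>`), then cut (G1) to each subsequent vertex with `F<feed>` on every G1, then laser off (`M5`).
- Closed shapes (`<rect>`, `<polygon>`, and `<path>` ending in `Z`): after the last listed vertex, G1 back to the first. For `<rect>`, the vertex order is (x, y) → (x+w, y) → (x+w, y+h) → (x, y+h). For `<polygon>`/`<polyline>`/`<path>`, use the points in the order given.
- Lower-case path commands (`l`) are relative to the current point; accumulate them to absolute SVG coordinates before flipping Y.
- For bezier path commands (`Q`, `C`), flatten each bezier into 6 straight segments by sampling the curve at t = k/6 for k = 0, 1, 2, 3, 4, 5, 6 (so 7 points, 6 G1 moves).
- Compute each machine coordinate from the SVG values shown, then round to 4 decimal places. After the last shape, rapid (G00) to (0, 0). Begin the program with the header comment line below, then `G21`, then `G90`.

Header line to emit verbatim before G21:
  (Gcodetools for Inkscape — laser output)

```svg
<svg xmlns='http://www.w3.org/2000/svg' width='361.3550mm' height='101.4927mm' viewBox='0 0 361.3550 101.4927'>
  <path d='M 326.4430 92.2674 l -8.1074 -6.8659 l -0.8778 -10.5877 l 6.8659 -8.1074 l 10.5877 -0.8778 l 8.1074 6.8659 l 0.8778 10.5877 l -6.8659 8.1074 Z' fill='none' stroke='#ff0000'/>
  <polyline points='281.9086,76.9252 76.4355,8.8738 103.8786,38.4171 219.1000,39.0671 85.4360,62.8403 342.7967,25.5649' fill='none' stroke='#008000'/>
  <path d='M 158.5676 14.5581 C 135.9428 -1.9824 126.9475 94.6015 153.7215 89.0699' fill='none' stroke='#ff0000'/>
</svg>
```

viewBox `0 0 361.3550 101.4927` with mm width/height → 1 unit = 1 mm. Flip: y_m = 101.4927 − y_svg.

**Shape 1** — `<path>` regular polygon, stroke `#ff0000` → engrave (S311, F2623). Machine vertices: (326.4430,9.2253) → (318.3356,16.0912) → (317.4578,26.6789) → (324.3237,34.7863) → (334.9114,35.6641) → (343.0188,28.7982) → (343.8966,18.2105) → (337.0307,10.1031) → (326.4430,9.2253). Closed: final G1 returns to the first vertex.

**Shape 2** — `<polyline>` open polyline, stroke `#008000` → score (S575, F1586). Machine vertices: (281.9086,24.5675) → (76.4355,92.6189) → (103.8786,63.0756) → (219.1000,62.4256) → (85.4360,38.6524) → (342.7967,75.9278). Open path.

**Shape 3** — `<path>` cubic bezier, stroke `#ff0000` → engrave (S311, F2623). Control points (SVG): P0=(158.5676,14.5581), P1=(135.9428,-1.9824), P2=(126.9475,94.6015), P3=(153.7215,89.0699); sampled at t=k/6. Machine vertices: (158.5676,86.9346) → (148.4935,86.7743) → (141.3060,73.7388) → (137.6200,53.8070) → (138.0506,32.9579) → (143.2128,17.1701) → (153.7215,12.4228). Open path.

(Gcodetools for Inkscape — laser output)
G21
G90
G00 X326.4430 Y9.2253
M4 S311
G1 X318.3356 Y16.0912 F2623
G1 X317.4578 Y26.6789 F2623
G1 X324.3237 Y34.7863 F2623
G1 X334.9114 Y35.6641 F2623
G1 X343.0188 Y28.7982 F2623
G1 X343.8966 Y18.2105 F2623
G1 X337.0307 Y10.1031 F2623
G1 X326.4430 Y9.2253 F2623
M5
G00 X281.9086 Y24.5675
M4 S575
G1 X76.4355 Y92.6189 F1586
G1 X103.8786 Y63.0756 F1586
G1 X219.1000 Y62.4256 F1586
G1 X85.4360 Y38.6524 F1586
G1 X342.7967 Y75.9278 F1586
M5
G00 X158.5676 Y86.9346
M4 S311
G1 X148.4935 Y86.7743 F2623
G1 X141.3060 Y73.7388 F2623
G1 X137.6200 Y53.8070 F2623
G1 X138.0506 Y32.9579 F2623
G1 X143.2128 Y17.1701 F2623
G1 X153.7215 Y12.4228 F2623
M5
G00 X0.0000 Y0.0000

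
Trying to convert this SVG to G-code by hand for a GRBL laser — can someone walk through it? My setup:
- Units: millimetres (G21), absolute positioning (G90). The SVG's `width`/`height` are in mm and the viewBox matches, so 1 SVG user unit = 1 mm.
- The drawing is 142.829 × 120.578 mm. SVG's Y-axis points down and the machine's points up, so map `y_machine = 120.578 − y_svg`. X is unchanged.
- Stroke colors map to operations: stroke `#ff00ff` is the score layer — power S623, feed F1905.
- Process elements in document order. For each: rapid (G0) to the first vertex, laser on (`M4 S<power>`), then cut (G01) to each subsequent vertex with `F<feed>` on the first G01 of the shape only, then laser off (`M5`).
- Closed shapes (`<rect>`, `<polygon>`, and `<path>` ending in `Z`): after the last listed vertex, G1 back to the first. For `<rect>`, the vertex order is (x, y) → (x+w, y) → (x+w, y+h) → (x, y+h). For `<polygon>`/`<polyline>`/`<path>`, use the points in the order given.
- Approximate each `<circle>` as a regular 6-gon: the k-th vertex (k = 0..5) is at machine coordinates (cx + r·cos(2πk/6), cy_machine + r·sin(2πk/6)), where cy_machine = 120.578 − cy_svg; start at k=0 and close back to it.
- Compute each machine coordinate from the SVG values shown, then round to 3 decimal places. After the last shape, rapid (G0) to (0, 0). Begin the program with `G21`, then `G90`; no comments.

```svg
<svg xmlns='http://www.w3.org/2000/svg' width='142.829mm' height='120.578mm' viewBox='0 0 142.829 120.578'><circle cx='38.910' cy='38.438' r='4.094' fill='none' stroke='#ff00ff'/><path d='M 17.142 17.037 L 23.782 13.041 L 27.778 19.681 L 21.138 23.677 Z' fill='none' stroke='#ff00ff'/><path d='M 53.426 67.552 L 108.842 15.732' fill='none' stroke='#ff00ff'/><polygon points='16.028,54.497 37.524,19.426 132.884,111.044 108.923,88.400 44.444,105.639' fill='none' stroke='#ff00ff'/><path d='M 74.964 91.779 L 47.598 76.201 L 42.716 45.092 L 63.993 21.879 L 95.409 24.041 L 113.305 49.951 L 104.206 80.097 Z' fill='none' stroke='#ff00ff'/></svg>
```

G21
G90
G0 X43.004 Y82.140
M4 S623
G01 X40.957 Y85.686 F1905
G01 X36.863 Y85.686
G01 X34.816 Y82.140
G01 X36.863 Y78.594
G01 X40.957 Y78.594
G01 X43.004 Y82.140
M5
G0 X17.142 Y103.541
M4 S623
G01 X23.782 Y107.537 F1905
G01 X27.778 Y100.897
G01 X21.138 Y96.901
G01 X17.142 Y103.541
M5
G0 X53.426 Y53.026
M4 S623
G01 X108.842 Y104.846 F1905
M5
G0 X16.028 Y66.081
M4 S623
G01 X37.524 Y101.152 F1905
G01 X132.884 Y9.534
G01 X108.923 Y32.178
G01 X44.444 Y14.939
G01 X16.028 Y66.081
M5
G0 X74.964 Y28.799
M4 S623
G01 X47.598 Y44.377 F1905
G01 X42.716 Y75.486
G01 X63.993 Y98.699
G01 X95.409 Y96.537
G01 X113.305 Y70.627
G01 X104.206 Y40.481
G01 X74.964 Y28.799
M5
G0 X0.000 Y0.000

Since the viewBox matches the mm dimensions, user units are millimetres directly. The only transform is the Y-flip y_m = 120.578 − y_svg.

Shape 1 is a circle drawn with `<circle>`. Its stroke #ff00ff means score at S623, F1905. After flipping Y the toolpath is (43.004,82.140) → (40.957,85.686) → (36.863,85.686) → (34.816,82.140) → (36.863,78.594) → (40.957,78.594) → (43.004,82.140), returning to the start.

Shape 2 is a regular polygon drawn with `<path>`. Its stroke #ff00ff means score at S623, F1905. After flipping Y the toolpath is (17.142,103.541) → (23.782,107.537) → (27.778,100.897) → (21.138,96.901) → (17.142,103.541), returning to the start.

Shape 3 is a line segment drawn with `<path>`. Its stroke #ff00ff means score at S623, F1905. After flipping Y the toolpath is (53.426,53.026) → (108.842,104.846).

Shape 4 is a closed polygon drawn with `<polygon>`. Its stroke #ff00ff means score at S623, F1905. After flipping Y the toolpath is (16.028,66.081) → (37.524,101.152) → (132.884,9.534) → (108.923,32.178) → (44.444,14.939) → (16.028,66.081), returning to the start.

Shape 5 is a regular polygon drawn with `<path>`. Its stroke #ff00ff means score at S623, F1905. After flipping Y the toolpath is (74.964,28.799) → (47.598,44.377) → (42.716,75.486) → (63.993,98.699) → (95.409,96.537) → (113.305,70.627) → (104.206,40.481) → (74.964,28.799), returning to the start.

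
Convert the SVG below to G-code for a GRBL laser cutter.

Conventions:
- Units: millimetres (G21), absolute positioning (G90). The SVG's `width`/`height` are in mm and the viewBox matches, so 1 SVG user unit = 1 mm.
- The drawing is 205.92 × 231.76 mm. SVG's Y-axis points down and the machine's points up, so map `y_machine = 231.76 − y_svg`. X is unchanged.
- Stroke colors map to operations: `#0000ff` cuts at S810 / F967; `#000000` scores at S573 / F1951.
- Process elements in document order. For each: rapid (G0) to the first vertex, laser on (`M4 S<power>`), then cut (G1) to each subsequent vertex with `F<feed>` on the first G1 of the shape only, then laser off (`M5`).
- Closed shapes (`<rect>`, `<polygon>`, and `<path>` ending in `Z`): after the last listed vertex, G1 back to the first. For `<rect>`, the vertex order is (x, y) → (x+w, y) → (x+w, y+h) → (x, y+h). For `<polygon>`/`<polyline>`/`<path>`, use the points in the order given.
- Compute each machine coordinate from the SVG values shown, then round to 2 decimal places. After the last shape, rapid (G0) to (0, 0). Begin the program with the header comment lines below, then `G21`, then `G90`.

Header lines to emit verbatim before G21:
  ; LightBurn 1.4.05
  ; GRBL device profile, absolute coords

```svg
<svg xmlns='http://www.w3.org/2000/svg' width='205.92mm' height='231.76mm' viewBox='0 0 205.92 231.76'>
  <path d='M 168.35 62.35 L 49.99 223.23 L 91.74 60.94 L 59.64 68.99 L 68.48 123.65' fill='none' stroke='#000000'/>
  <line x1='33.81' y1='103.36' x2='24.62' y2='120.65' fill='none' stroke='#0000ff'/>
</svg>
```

viewBox `0 0 205.92 231.76` with mm width/height → 1 unit = 1 mm. Flip: y_m = 231.76 − y_svg.

**Shape 1** — `<path>` open polyline, stroke `#000000` → score (S573, F1951). Machine vertices: (168.35,169.41) → (49.99,8.53) → (91.74,170.82) → (59.64,162.77) → (68.48,108.11). Open path.

**Shape 2** — `<line>` line segment, stroke `#0000ff` → cut (S810, F967). Machine vertices: (33.81,128.40) → (24.62,111.11). Open path.

; LightBurn 1.4.05
; GRBL device profile, absolute coords
G21
G90
G0 X168.35 Y169.41
M4 S573
G1 X49.99 Y8.53 F1951
G1 X91.74 Y170.82
G1 X59.64 Y162.77
G1 X68.48 Y108.11
M5
G0 X33.81 Y128.40
M4 S810
G1 X24.62 Y111.11 F967
M5
G0 X0.00 Y0.00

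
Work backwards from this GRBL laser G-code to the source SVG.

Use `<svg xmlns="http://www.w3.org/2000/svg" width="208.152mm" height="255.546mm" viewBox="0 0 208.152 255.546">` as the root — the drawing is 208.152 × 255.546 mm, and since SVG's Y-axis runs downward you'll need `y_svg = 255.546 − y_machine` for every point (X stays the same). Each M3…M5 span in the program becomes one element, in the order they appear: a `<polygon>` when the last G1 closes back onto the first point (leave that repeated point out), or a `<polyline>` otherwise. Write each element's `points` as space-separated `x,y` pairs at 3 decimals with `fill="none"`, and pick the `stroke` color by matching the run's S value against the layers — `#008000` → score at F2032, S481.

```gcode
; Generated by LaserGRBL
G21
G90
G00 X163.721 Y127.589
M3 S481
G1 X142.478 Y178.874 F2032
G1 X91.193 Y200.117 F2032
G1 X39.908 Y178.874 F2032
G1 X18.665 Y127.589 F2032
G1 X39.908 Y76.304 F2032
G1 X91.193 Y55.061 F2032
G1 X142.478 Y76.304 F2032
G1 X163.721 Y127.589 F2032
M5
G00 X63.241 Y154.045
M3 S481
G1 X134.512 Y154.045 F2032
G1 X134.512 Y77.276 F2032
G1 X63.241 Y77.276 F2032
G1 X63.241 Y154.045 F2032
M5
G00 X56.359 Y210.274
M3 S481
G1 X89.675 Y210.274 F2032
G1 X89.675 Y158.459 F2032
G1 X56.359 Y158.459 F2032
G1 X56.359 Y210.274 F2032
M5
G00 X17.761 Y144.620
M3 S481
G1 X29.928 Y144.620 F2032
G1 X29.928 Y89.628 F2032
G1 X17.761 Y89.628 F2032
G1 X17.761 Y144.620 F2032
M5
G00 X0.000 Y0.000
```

y_svg = 255.546 − y_m. Every run uses S481, so all elements get stroke `#008000` (score).

[1] closed run; points: 163.721,127.957 142.478,76.672 91.193,55.429 39.908,76.672 18.665,127.957 39.908,179.242 91.193,200.485 142.478,179.242

[2] closed run; points: 63.241,101.501 134.512,101.501 134.512,178.270 63.241,178.270

[3] closed run; points: 56.359,45.272 89.675,45.272 89.675,97.087 56.359,97.087

[4] closed run; points: 17.761,110.926 29.928,110.926 29.928,165.918 17.761,165.918

<svg xmlns="http://www.w3.org/2000/svg" width="208.152mm" height="255.546mm" viewBox="0 0 208.152 255.546">
  <polygon points="163.721,127.957 142.478,76.672 91.193,55.429 39.908,76.672 18.665,127.957 39.908,179.242 91.193,200.485 142.478,179.242" fill="none" stroke="#008000"/>
  <polygon points="63.241,101.501 134.512,101.501 134.512,178.270 63.241,178.270" fill="none" stroke="#008000"/>
  <polygon points="56.359,45.272 89.675,45.272 89.675,97.087 56.359,97.087" fill="none" stroke="#008000"/>
  <polygon points="17.761,110.926 29.928,110.926 29.928,165.918 17.761,165.918" fill="none" stroke="#008000"/>
</svg>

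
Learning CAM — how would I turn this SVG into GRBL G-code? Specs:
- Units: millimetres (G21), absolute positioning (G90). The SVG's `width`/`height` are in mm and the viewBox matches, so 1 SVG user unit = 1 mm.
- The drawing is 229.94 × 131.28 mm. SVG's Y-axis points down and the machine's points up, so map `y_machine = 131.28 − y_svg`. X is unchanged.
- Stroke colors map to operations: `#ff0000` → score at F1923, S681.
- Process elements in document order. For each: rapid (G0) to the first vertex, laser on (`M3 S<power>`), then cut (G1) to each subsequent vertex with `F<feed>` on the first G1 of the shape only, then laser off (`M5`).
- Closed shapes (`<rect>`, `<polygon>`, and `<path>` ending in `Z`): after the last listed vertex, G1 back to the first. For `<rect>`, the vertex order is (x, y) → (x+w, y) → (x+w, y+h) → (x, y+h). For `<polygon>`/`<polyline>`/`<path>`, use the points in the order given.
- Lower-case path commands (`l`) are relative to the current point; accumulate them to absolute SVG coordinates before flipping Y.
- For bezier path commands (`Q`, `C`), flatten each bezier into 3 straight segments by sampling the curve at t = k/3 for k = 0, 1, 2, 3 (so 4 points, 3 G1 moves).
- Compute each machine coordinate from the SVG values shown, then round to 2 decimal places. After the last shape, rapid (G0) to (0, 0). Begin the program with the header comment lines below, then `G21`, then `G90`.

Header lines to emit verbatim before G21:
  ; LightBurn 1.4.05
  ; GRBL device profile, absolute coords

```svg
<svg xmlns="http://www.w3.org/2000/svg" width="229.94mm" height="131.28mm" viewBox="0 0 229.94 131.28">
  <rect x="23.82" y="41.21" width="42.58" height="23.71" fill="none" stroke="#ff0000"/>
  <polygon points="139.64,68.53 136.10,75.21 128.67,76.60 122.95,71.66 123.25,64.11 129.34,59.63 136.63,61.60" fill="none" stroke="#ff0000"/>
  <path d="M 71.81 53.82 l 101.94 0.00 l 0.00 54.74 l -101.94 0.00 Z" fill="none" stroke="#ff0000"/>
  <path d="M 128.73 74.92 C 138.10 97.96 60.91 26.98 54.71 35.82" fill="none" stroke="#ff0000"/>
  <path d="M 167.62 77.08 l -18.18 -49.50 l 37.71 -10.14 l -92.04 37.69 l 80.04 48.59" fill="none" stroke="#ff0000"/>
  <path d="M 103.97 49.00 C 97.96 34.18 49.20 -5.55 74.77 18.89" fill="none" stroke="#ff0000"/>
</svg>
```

; LightBurn 1.4.05
; GRBL device profile, absolute coords
G21
G90
G0 X23.82 Y90.07
M3 S681
G1 X66.40 Y90.07 F1923
G1 X66.40 Y66.36
G1 X23.82 Y66.36
G1 X23.82 Y90.07
M5
G0 X139.64 Y62.75
M3 S681
G1 X136.10 Y56.07 F1923
G1 X128.67 Y54.68
G1 X122.95 Y59.62
G1 X123.25 Y67.17
G1 X129.34 Y71.65
G1 X136.63 Y69.68
G1 X139.64 Y62.75
M5
G0 X71.81 Y77.46
M3 S681
G1 X173.75 Y77.46 F1923
G1 X173.75 Y22.72
G1 X71.81 Y22.72
G1 X71.81 Y77.46
M5
G0 X128.73 Y56.36
M3 S681
G1 X115.08 Y58.22 F1923
G1 X78.74 Y84.13
G1 X54.71 Y95.46
M5
G0 X167.62 Y54.20
M3 S681
G1 X149.44 Y103.70 F1923
G1 X187.15 Y113.84
G1 X95.11 Y76.15
G1 X175.15 Y27.56
M5
G0 X103.97 Y82.28
M3 S681
G1 X88.05 Y102.10 F1923
G1 X69.64 Y118.74
G1 X74.77 Y112.39
M5
G0 X0.00 Y0.00

viewBox `0 0 229.94 131.28` with mm width/height → 1 unit = 1 mm. Flip: y_m = 131.28 − y_svg.

**Shape 1** — `<rect>` rectangle, stroke `#ff0000` → score (S681, F1923). Machine vertices: (23.82,90.07) → (66.40,90.07) → (66.40,66.36) → (23.82,66.36) → (23.82,90.07). Closed: final G1 returns to the first vertex.

**Shape 2** — `<polygon>` regular polygon, stroke `#ff0000` → score (S681, F1923). Machine vertices: (139.64,62.75) → (136.10,56.07) → (128.67,54.68) → (122.95,59.62) → (123.25,67.17) → (129.34,71.65) → (136.63,69.68) → (139.64,62.75). Closed: final G1 returns to the first vertex.

**Shape 3** — `<path>` rectangle, stroke `#ff0000` → score (S681, F1923). Machine vertices: (71.81,77.46) → (173.75,77.46) → (173.75,22.72) → (71.81,22.72) → (71.81,77.46). Closed: final G1 returns to the first vertex.

**Shape 4** — `<path>` cubic bezier, stroke `#ff0000` → score (S681, F1923). Control points (SVG): P0=(128.73,74.92), P1=(138.10,97.96), P2=(60.91,26.98), P3=(54.71,35.82); sampled at t=k/3. Machine vertices: (128.73,56.36) → (115.08,58.22) → (78.74,84.13) → (54.71,95.46). Open path.

**Shape 5** — `<path>` open polyline, stroke `#ff0000` → score (S681, F1923). Machine vertices: (167.62,54.20) → (149.44,103.70) → (187.15,113.84) → (95.11,76.15) → (175.15,27.56). Open path.

**Shape 6** — `<path>` cubic bezier, stroke `#ff0000` → score (S681, F1923). Control points (SVG): P0=(103.97,49.00), P1=(97.96,34.18), P2=(49.20,-5.55), P3=(74.77,18.89); sampled at t=k/3. Machine vertices: (103.97,82.28) → (88.05,102.10) → (69.64,118.74) → (74.77,112.39). Open path.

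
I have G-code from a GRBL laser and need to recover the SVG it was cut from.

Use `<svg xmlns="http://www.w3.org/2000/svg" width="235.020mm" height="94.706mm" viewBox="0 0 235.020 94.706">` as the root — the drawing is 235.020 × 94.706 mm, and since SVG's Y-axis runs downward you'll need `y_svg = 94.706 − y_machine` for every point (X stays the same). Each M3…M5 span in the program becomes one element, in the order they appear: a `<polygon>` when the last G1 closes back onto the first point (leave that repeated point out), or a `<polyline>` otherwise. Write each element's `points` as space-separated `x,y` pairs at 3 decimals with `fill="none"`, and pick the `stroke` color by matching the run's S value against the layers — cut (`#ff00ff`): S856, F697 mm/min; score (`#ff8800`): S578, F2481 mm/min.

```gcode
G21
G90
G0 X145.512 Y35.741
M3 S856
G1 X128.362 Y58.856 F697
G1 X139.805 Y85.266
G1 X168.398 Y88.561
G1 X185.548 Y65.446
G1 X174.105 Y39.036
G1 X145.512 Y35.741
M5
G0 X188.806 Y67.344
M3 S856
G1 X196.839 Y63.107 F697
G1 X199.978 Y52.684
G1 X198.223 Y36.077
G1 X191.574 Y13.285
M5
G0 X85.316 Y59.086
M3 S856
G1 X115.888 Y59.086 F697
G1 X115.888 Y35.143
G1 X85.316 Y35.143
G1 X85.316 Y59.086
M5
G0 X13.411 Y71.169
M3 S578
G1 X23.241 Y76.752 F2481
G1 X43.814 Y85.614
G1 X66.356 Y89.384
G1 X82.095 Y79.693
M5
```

Machine Y-up, SVG Y-down with viewBox height 94.706, so y_svg = 94.706 − y_machine; X carries over.

Run 1: the run's S856 means `#ff00ff` (cut). The run returns to its start, so emit a `<polygon>` with points (Y-flipped): 145.512,58.965 128.362,35.850 139.805,9.440 168.398,6.145 185.548,29.260 174.105,55.670.

Run 2: power S856 maps to stroke `#ff00ff` (cut). The run is open, so emit a `<polyline>` with points (Y-flipped): 188.806,27.362 196.839,31.599 199.978,42.022 198.223,58.629 191.574,81.421.

Run 3: the run's S856 means `#ff00ff` (cut). The run returns to its start, so emit a `<polygon>` with points (Y-flipped): 85.316,35.620 115.888,35.620 115.888,59.563 85.316,59.563.

Run 4: the run's S578 means `#ff8800` (score). The run is open, so emit a `<polyline>` with points (Y-flipped): 13.411,23.537 23.241,17.954 43.814,9.092 66.356,5.322 82.095,15.013.

<svg xmlns="http://www.w3.org/2000/svg" width="235.020mm" height="94.706mm" viewBox="0 0 235.020 94.706">
  <polygon points="145.512,58.965 128.362,35.850 139.805,9.440 168.398,6.145 185.548,29.260 174.105,55.670" fill="none" stroke="#ff00ff"/>
  <polyline points="188.806,27.362 196.839,31.599 199.978,42.022 198.223,58.629 191.574,81.421" fill="none" stroke="#ff00ff"/>
  <polygon points="85.316,35.620 115.888,35.620 115.888,59.563 85.316,59.563" fill="none" stroke="#ff00ff"/>
  <polyline points="13.411,23.537 23.241,17.954 43.814,9.092 66.356,5.322 82.095,15.013" fill="none" stroke="#ff8800"/>
</svg>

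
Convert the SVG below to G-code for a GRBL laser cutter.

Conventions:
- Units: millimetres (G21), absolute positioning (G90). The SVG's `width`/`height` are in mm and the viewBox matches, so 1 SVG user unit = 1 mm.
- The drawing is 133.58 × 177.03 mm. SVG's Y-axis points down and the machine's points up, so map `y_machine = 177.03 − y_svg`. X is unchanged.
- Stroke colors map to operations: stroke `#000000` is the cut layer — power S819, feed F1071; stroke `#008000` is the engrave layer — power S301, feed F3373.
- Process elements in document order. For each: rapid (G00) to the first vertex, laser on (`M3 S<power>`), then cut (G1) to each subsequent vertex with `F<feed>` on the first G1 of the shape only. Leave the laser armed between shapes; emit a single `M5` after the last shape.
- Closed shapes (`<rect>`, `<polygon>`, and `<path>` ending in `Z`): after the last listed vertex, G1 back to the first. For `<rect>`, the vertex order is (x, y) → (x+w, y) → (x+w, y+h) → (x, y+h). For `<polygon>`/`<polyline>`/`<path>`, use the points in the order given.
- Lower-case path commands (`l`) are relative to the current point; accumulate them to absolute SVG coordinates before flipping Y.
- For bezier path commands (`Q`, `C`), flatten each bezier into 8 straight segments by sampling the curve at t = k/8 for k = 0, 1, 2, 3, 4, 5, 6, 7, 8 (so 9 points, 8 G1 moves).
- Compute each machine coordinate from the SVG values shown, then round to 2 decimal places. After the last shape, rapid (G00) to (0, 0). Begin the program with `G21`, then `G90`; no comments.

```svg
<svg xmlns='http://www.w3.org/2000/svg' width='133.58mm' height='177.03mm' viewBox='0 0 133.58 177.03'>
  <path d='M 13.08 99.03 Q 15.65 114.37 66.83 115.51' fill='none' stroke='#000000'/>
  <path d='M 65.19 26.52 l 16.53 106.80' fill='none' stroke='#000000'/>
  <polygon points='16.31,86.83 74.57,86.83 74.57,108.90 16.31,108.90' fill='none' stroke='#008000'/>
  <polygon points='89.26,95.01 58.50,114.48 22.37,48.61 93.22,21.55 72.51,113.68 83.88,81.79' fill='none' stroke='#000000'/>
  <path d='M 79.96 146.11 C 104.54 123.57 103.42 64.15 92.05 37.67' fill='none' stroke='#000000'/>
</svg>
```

1 u = 1 mm; y_m = 177.03 − y.

[1] `<path>` quadratic bezier, #000000→cut S819 F1071: (13.08,78.00) → (14.48,74.39) → (17.40,71.22) → (21.84,68.49) → (27.80,66.21) → (35.28,64.37) → (44.28,62.98) → (54.79,62.03) → (66.83,61.52)

[2] `<path>` line segment, #000000→cut S819 F1071: (65.19,150.51) → (81.72,43.71)

[3] `<polygon>` rectangle, #008000→engrave S301 F3373: (16.31,90.20) → (74.57,90.20) → (74.57,68.13) → (16.31,68.13) → (16.31,90.20) (closed)

[4] `<polygon>` closed polygon, #000000→cut S819 F1071: (89.26,82.02) → (58.50,62.55) → (22.37,128.42) → (93.22,155.48) → (72.51,63.35) → (83.88,95.24) → (89.26,82.02) (closed)

[5] `<path>` cubic bezier, #000000→cut S819 F1071: (79.96,30.92) → (88.00,40.96) → (93.82,53.65) → (97.59,68.15) → (99.49,83.66) → (99.70,99.36) → (98.41,114.41) → (95.80,128.02) → (92.05,139.36)

G21
G90
G00 X13.08 Y78.00
M3 S819
G1 X14.48 Y74.39 F1071
G1 X17.40 Y71.22
G1 X21.84 Y68.49
G1 X27.80 Y66.21
G1 X35.28 Y64.37
G1 X44.28 Y62.98
G1 X54.79 Y62.03
G1 X66.83 Y61.52
G00 X65.19 Y150.51
M3 S819
G1 X81.72 Y43.71 F1071
G00 X16.31 Y90.20
M3 S301
G1 X74.57 Y90.20 F3373
G1 X74.57 Y68.13
G1 X16.31 Y68.13
G1 X16.31 Y90.20
G00 X89.26 Y82.02
M3 S819
G1 X58.50 Y62.55 F1071
G1 X22.37 Y128.42
G1 X93.22 Y155.48
G1 X72.51 Y63.35
G1 X83.88 Y95.24
G1 X89.26 Y82.02
G00 X79.96 Y30.92
M3 S819
G1 X88.00 Y40.96 F1071
G1 X93.82 Y53.65
G1 X97.59 Y68.15
G1 X99.49 Y83.66
G1 X99.70 Y99.36
G1 X98.41 Y114.41
G1 X95.80 Y128.02
G1 X92.05 Y139.36
M5
G00 X0.00 Y0.00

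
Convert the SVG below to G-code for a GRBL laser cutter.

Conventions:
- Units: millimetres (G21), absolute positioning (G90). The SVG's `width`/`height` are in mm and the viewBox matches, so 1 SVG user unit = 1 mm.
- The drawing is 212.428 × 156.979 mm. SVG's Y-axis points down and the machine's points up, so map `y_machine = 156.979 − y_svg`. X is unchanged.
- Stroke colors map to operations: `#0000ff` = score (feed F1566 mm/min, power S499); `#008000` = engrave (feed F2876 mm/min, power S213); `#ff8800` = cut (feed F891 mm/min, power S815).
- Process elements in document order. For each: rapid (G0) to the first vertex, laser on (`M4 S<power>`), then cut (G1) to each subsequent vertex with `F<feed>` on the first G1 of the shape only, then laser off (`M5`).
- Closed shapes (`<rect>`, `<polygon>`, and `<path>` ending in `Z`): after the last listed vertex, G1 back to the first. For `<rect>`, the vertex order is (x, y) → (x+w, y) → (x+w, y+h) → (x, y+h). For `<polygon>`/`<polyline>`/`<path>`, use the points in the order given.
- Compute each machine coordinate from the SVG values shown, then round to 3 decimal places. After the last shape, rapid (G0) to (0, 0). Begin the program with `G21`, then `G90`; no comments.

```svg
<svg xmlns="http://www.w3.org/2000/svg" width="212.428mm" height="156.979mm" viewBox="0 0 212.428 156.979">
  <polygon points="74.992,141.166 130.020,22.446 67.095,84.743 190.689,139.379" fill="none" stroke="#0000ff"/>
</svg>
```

Since the viewBox matches the mm dimensions, user units are millimetres directly. The only transform is the Y-flip y_m = 156.979 − y_svg.

Shape 1 is a closed polygon drawn with `<polygon>`. Its stroke #0000ff means score at S499, F1566. After flipping Y the toolpath is (74.992,15.813) → (130.020,134.533) → (67.095,72.236) → (190.689,17.600) → (74.992,15.813), returning to the start.

G21
G90
G0 X74.992 Y15.813
M4 S499
G1 X130.020 Y134.533 F1566
G1 X67.095 Y72.236
G1 X190.689 Y17.600
G1 X74.992 Y15.813
M5
G0 X0.000 Y0.000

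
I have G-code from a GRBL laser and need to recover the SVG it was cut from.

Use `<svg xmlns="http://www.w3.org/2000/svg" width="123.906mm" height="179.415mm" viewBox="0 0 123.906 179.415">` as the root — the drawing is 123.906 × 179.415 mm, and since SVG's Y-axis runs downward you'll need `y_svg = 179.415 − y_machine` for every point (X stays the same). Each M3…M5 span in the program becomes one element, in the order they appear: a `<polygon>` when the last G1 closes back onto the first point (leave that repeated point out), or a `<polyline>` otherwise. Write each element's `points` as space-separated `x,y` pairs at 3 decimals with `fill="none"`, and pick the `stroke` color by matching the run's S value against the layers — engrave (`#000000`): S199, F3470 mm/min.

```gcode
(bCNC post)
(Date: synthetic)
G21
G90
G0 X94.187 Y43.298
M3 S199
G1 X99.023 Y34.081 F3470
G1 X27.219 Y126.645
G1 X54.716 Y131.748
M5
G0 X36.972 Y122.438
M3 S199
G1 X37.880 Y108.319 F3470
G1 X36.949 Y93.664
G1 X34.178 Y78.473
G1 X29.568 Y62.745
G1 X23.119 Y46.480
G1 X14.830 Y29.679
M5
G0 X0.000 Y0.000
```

<svg xmlns="http://www.w3.org/2000/svg" width="123.906mm" height="179.415mm" viewBox="0 0 123.906 179.415">
  <polyline points="94.187,136.117 99.023,145.334 27.219,52.770 54.716,47.667" fill="none" stroke="#000000"/>
  <polyline points="36.972,56.977 37.880,71.096 36.949,85.751 34.178,100.942 29.568,116.670 23.119,132.935 14.830,149.736" fill="none" stroke="#000000"/>
</svg>

Each laser-on run becomes one SVG element. Flip Y back into SVG space with y_svg = 179.415 − y_machine. Every run uses S199, so all elements get stroke `#000000` (engrave).

Run 1: The run is open, so emit a `<polyline>` with points (Y-flipped): 94.187,136.117 99.023,145.334 27.219,52.770 54.716,47.667.

Run 2: The run is open, so emit a `<polyline>` with points (Y-flipped): 36.972,56.977 37.880,71.096 36.949,85.751 34.178,100.942 29.568,116.670 23.119,132.935 14.830,149.736.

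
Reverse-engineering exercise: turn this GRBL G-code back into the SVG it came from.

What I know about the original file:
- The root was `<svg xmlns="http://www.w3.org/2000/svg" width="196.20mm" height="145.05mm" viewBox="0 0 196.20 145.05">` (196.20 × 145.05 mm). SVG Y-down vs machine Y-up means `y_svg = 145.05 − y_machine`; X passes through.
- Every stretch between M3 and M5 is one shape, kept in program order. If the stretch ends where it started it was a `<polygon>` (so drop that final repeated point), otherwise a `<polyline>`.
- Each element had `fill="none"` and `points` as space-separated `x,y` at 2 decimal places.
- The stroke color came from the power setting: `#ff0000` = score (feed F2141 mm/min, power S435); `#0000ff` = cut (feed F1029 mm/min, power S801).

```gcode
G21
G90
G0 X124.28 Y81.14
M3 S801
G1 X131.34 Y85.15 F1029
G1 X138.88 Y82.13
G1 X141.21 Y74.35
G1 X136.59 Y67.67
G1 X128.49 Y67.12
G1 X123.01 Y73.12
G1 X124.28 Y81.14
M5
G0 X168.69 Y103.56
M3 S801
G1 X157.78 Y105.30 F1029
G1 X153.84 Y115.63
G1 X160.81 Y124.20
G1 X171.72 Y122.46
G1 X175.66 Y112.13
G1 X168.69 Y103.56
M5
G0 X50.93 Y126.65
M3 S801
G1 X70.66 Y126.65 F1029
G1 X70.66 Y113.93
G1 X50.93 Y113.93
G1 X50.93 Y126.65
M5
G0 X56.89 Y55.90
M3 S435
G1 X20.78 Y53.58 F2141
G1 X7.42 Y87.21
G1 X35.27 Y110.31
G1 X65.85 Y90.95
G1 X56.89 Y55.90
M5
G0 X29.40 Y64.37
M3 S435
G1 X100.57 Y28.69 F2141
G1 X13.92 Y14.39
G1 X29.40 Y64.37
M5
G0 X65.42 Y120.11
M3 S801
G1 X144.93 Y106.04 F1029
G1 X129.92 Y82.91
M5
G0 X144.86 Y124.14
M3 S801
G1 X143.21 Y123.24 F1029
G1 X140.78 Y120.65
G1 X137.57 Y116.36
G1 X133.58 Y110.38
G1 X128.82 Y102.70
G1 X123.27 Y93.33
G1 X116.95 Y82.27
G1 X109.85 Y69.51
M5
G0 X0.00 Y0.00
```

y_svg = 145.05 − y_m.

[1] S801→`#0000ff` (cut); closed run; points: 124.28,63.91 131.34,59.90 138.88,62.92 141.21,70.70 136.59,77.38 128.49,77.93 123.01,71.93

[2] S801→`#0000ff` (cut); closed run; points: 168.69,41.49 157.78,39.75 153.84,29.42 160.81,20.85 171.72,22.59 175.66,32.92

[3] S801→`#0000ff` (cut); closed run; points: 50.93,18.40 70.66,18.40 70.66,31.12 50.93,31.12

[4] S435→`#ff0000` (score); closed run; points: 56.89,89.15 20.78,91.47 7.42,57.84 35.27,34.74 65.85,54.10

[5] S435→`#ff0000` (score); closed run; points: 29.40,80.68 100.57,116.36 13.92,130.66

[6] S801→`#0000ff` (cut); open run; points: 65.42,24.94 144.93,39.01 129.92,62.14

[7] S801→`#0000ff` (cut); open run; points: 144.86,20.91 143.21,21.81 140.78,24.40 137.57,28.69 133.58,34.67 128.82,42.35 123.27,51.72 116.95,62.78 109.85,75.54

<svg xmlns="http://www.w3.org/2000/svg" width="196.20mm" height="145.05mm" viewBox="0 0 196.20 145.05">
  <polygon points="124.28,63.91 131.34,59.90 138.88,62.92 141.21,70.70 136.59,77.38 128.49,77.93 123.01,71.93" fill="none" stroke="#0000ff"/>
  <polygon points="168.69,41.49 157.78,39.75 153.84,29.42 160.81,20.85 171.72,22.59 175.66,32.92" fill="none" stroke="#0000ff"/>
  <polygon points="50.93,18.40 70.66,18.40 70.66,31.12 50.93,31.12" fill="none" stroke="#0000ff"/>
  <polygon points="56.89,89.15 20.78,91.47 7.42,57.84 35.27,34.74 65.85,54.10" fill="none" stroke="#ff0000"/>
  <polygon points="29.40,80.68 100.57,116.36 13.92,130.66" fill="none" stroke="#ff0000"/>
  <polyline points="65.42,24.94 144.93,39.01 129.92,62.14" fill="none" stroke="#0000ff"/>
  <polyline points="144.86,20.91 143.21,21.81 140.78,24.40 137.57,28.69 133.58,34.67 128.82,42.35 123.27,51.72 116.95,62.78 109.85,75.54" fill="none" stroke="#0000ff"/>
</svg>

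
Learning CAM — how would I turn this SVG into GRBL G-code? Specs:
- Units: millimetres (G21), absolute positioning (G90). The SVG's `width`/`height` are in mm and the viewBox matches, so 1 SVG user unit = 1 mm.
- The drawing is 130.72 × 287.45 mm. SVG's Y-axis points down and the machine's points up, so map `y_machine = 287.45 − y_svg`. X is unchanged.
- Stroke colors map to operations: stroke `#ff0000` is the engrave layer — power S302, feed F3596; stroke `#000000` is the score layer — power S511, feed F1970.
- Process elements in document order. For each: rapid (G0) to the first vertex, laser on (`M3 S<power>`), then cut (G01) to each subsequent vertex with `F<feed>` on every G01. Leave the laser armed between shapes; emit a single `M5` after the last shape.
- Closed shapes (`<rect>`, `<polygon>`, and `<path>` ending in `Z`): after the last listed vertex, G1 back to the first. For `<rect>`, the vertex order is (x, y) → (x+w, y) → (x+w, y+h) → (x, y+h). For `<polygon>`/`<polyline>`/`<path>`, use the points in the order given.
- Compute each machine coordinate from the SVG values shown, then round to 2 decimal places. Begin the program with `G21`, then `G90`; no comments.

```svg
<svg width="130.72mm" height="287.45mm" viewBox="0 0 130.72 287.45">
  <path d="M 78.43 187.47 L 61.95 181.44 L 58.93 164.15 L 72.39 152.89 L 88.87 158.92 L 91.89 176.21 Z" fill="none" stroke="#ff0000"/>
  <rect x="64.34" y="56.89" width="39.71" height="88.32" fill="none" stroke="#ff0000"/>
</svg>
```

viewBox `0 0 130.72 287.45` with mm width/height → 1 unit = 1 mm. Flip: y_m = 287.45 − y_svg.

**Shape 1** — `<path>` regular polygon, stroke `#ff0000` → engrave (S302, F3596). Machine vertices: (78.43,99.98) → (61.95,106.01) → (58.93,123.30) → (72.39,134.56) → (88.87,128.53) → (91.89,111.24) → (78.43,99.98). Closed: final G1 returns to the first vertex.

**Shape 2** — `<rect>` rectangle, stroke `#ff0000` → engrave (S302, F3596). Machine vertices: (64.34,230.56) → (104.05,230.56) → (104.05,142.24) → (64.34,142.24) → (64.34,230.56). Closed: final G1 returns to the first vertex.

G21
G90
G0 X78.43 Y99.98
M3 S302
G01 X61.95 Y106.01 F3596
G01 X58.93 Y123.30 F3596
G01 X72.39 Y134.56 F3596
G01 X88.87 Y128.53 F3596
G01 X91.89 Y111.24 F3596
G01 X78.43 Y99.98 F3596
G0 X64.34 Y230.56
M3 S302
G01 X104.05 Y230.56 F3596
G01 X104.05 Y142.24 F3596
G01 X64.34 Y142.24 F3596
G01 X64.34 Y230.56 F3596
M5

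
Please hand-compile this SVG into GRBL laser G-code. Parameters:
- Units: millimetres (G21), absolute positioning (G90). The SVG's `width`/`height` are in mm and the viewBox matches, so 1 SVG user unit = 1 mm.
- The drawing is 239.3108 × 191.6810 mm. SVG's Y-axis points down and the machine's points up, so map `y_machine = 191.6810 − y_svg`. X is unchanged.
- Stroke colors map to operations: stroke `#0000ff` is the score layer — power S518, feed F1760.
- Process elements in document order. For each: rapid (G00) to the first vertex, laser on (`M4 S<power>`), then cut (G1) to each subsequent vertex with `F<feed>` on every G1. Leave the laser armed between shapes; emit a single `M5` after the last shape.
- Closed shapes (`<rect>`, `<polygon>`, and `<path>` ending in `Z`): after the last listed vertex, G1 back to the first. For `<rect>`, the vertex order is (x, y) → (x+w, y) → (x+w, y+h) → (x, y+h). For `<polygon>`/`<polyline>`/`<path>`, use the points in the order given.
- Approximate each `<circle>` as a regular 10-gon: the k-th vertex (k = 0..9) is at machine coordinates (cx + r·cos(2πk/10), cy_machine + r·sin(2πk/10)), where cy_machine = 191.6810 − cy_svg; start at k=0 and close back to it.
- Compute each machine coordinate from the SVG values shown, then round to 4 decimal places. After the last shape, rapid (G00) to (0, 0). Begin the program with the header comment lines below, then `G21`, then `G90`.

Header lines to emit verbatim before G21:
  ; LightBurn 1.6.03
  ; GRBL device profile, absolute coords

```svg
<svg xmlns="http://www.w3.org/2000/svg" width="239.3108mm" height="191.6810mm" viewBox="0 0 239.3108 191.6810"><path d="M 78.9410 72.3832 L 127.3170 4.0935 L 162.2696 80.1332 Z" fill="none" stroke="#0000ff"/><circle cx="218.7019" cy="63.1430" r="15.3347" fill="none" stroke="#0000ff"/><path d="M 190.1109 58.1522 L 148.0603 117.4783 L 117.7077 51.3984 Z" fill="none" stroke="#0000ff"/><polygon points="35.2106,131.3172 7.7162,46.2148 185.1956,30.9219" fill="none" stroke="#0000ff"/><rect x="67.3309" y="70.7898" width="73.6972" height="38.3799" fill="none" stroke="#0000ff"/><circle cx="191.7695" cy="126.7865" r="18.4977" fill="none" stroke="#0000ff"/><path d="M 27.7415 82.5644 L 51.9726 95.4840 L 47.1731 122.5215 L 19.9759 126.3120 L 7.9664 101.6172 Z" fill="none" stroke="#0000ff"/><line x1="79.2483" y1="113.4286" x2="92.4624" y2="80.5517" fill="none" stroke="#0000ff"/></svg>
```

; LightBurn 1.6.03
; GRBL device profile, absolute coords
G21
G90
G00 X78.9410 Y119.2978
M4 S518
G1 X127.3170 Y187.5875 F1760
G1 X162.2696 Y111.5478 F1760
G1 X78.9410 Y119.2978 F1760
G00 X234.0366 Y128.5380
M4 S518
G1 X231.1079 Y137.5515 F1760
G1 X223.4406 Y143.1222 F1760
G1 X213.9632 Y143.1222 F1760
G1 X206.2959 Y137.5515 F1760
G1 X203.3672 Y128.5380 F1760
G1 X206.2959 Y119.5245 F1760
G1 X213.9632 Y113.9538 F1760
G1 X223.4406 Y113.9538 F1760
G1 X231.1079 Y119.5245 F1760
G1 X234.0366 Y128.5380 F1760
G00 X190.1109 Y133.5288
M4 S518
G1 X148.0603 Y74.2027 F1760
G1 X117.7077 Y140.2826 F1760
G1 X190.1109 Y133.5288 F1760
G00 X35.2106 Y60.3638
M4 S518
G1 X7.7162 Y145.4662 F1760
G1 X185.1956 Y160.7591 F1760
G1 X35.2106 Y60.3638 F1760
G00 X67.3309 Y120.8912
M4 S518
G1 X141.0281 Y120.8912 F1760
G1 X141.0281 Y82.5113 F1760
G1 X67.3309 Y82.5113 F1760
G1 X67.3309 Y120.8912 F1760
G00 X210.2672 Y64.8945
M4 S518
G1 X206.7345 Y75.7672 F1760
G1 X197.4856 Y82.4869 F1760
G1 X186.0534 Y82.4869 F1760
G1 X176.8045 Y75.7672 F1760
G1 X173.2718 Y64.8945 F1760
G1 X176.8045 Y54.0218 F1760
G1 X186.0534 Y47.3021 F1760
G1 X197.4856 Y47.3021 F1760
G1 X206.7345 Y54.0218 F1760
G1 X210.2672 Y64.8945 F1760
G00 X27.7415 Y109.1166
M4 S518
G1 X51.9726 Y96.1970 F1760
G1 X47.1731 Y69.1595 F1760
G1 X19.9759 Y65.3690 F1760
G1 X7.9664 Y90.0638 F1760
G1 X27.7415 Y109.1166 F1760
G00 X79.2483 Y78.2524
M4 S518
G1 X92.4624 Y111.1293 F1760
M5
G00 X0.0000 Y0.0000

Since the viewBox matches the mm dimensions, user units are millimetres directly. The only transform is the Y-flip y_m = 191.6810 − y_svg.

Shape 1 is a regular polygon drawn with `<path>`. Its stroke #0000ff means score at S518, F1760. After flipping Y the toolpath is (78.9410,119.2978) → (127.3170,187.5875) → (162.2696,111.5478) → (78.9410,119.2978), returning to the start.

Shape 2 is a circle drawn with `<circle>`. Its stroke #0000ff means score at S518, F1760. After flipping Y the toolpath is (234.0366,128.5380) → (231.1079,137.5515) → (223.4406,143.1222) → (213.9632,143.1222) → (206.2959,137.5515) → (203.3672,128.5380) → (206.2959,119.5245) → (213.9632,113.9538) → (223.4406,113.9538) → (231.1079,119.5245) → (234.0366,128.5380), returning to the start.

Shape 3 is a regular polygon drawn with `<path>`. Its stroke #0000ff means score at S518, F1760. After flipping Y the toolpath is (190.1109,133.5288) → (148.0603,74.2027) → (117.7077,140.2826) → (190.1109,133.5288), returning to the start.

Shape 4 is a closed polygon drawn with `<polygon>`. Its stroke #0000ff means score at S518, F1760. After flipping Y the toolpath is (35.2106,60.3638) → (7.7162,145.4662) → (185.1956,160.7591) → (35.2106,60.3638), returning to the start.

Shape 5 is a rectangle drawn with `<rect>`. Its stroke #0000ff means score at S518, F1760. After flipping Y the toolpath is (67.3309,120.8912) → (141.0281,120.8912) → (141.0281,82.5113) → (67.3309,82.5113) → (67.3309,120.8912), returning to the start.

Shape 6 is a circle drawn with `<circle>`. Its stroke #0000ff means score at S518, F1760. After flipping Y the toolpath is (210.2672,64.8945) → (206.7345,75.7672) → (197.4856,82.4869) → (186.0534,82.4869) → (176.8045,75.7672) → (173.2718,64.8945) → (176.8045,54.0218) → (186.0534,47.3021) → (197.4856,47.3021) → (206.7345,54.0218) → (210.2672,64.8945), returning to the start.

Shape 7 is a regular polygon drawn with `<path>`. Its stroke #0000ff means score at S518, F1760. After flipping Y the toolpath is (27.7415,109.1166) → (51.9726,96.1970) → (47.1731,69.1595) → (19.9759,65.3690) → (7.9664,90.0638) → (27.7415,109.1166), returning to the start.

Shape 8 is a line segment drawn with `<line>`. Its stroke #0000ff means score at S518, F1760. After flipping Y the toolpath is (79.2483,78.2524) → (92.4624,111.1293).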